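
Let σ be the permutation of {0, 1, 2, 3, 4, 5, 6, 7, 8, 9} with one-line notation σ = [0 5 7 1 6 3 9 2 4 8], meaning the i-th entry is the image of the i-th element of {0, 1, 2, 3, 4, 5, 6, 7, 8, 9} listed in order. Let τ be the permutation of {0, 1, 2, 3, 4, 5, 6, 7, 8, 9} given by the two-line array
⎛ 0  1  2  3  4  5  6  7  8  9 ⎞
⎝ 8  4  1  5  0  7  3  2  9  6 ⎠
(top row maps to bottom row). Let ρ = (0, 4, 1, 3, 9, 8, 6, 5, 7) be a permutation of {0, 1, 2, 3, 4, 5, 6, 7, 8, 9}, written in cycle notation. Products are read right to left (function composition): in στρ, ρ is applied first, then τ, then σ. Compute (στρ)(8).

1

(στρ)(8) = σ(τ(ρ(8))). ρ(8) = 6, then τ(6) = 3, then σ(3) = 1, so the result is 1.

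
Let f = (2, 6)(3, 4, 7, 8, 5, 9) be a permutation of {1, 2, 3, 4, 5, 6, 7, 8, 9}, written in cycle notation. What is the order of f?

The disjoint cycles have lengths 6, 2, 1.
Since disjoint cycles commute, ord(f) = lcm(6, 2) = 6.

6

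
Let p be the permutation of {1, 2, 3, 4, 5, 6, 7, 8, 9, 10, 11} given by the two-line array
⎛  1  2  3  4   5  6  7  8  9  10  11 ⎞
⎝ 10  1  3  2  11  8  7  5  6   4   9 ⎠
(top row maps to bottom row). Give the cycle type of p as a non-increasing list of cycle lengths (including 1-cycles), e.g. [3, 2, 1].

[5, 4, 1, 1]

The disjoint cycles are (1 10 4 2)(3)(5 11 9 6 8)(7), with lengths 5, 4, 1, 1 in non-increasing order.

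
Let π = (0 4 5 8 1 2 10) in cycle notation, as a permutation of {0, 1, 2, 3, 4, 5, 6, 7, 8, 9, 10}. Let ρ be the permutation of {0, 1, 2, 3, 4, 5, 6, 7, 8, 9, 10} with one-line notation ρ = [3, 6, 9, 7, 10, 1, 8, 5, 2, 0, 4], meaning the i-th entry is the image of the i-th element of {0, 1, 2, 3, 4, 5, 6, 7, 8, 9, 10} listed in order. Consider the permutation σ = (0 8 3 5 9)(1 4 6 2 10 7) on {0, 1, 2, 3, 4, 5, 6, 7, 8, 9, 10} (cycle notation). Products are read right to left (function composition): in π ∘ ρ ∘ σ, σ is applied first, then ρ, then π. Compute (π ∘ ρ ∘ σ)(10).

(π ∘ ρ ∘ σ)(10) = π(ρ(σ(10))). σ(10) = 7, then ρ(7) = 5, then π(5) = 8, so the result is 8.

8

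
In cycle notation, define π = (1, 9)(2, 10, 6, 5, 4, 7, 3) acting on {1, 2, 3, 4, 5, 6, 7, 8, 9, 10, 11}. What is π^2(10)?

10 lies in the 7-cycle (2, 10, 6, 5, 4, 7, 3).
Advancing 2 steps from 10: 10 → 6 → 5.

5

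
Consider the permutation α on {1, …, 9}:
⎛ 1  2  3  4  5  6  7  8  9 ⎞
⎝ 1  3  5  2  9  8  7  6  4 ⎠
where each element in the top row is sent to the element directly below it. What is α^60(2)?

2

Tracing 2 → 3 → … returns to 2 after 5 steps, so 2 lies in a 5-cycle (2, 3, 5, 9, 4).
On a 5-cycle, α^5 is the identity, so α^60 = α^0 there (60 ≡ 0 mod 5).
So α^60(2) = 2.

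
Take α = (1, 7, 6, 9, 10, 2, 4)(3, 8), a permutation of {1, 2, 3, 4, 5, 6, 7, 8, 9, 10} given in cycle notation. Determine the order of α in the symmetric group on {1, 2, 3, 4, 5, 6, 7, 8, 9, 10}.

The cycle type of α is (7, 2, 1).
The order is lcm(7, 2) = 14.

14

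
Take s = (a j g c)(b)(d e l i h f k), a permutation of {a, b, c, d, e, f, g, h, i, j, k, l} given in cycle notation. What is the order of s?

28

The disjoint cycles have lengths 7, 4, 1.
The order of s is the least common multiple of its cycle lengths: lcm(7, 4) = 28.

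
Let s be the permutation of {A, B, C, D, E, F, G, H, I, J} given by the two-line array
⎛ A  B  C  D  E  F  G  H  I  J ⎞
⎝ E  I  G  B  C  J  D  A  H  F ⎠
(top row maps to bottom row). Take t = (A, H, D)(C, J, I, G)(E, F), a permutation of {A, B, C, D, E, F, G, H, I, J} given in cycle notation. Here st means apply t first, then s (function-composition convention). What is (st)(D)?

E

First apply t: t(D) = A, then s(A) = E. Thus (st)(D) = E.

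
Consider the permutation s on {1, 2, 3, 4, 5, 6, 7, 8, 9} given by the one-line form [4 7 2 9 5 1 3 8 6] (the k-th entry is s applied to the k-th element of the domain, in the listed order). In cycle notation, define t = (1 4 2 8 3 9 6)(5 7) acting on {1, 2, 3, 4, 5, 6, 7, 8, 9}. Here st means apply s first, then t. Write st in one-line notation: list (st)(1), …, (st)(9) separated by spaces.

For each element, apply s then t: 1 → 4 → 2; 2 → 7 → 5; 3 → 2 → 8; 4 → 9 → 6; 5 → 5 → 7; 6 → 1 → 4; 7 → 3 → 9; 8 → 8 → 3; 9 → 6 → 1.
So st in one-line form is 2 5 8 6 7 4 9 3 1.

2 5 8 6 7 4 9 3 1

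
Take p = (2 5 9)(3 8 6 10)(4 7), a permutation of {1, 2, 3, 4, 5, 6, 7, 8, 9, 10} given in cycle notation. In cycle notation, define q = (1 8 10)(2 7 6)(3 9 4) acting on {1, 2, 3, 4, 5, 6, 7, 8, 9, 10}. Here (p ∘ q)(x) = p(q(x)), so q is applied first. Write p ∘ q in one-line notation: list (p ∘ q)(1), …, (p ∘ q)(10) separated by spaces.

(p ∘ q)(x) = p(q(x)). Computing each image: p(q(1)) = p(8) = 6, p(q(2)) = p(7) = 4, p(q(3)) = p(9) = 2, p(q(4)) = p(3) = 8, p(q(5)) = p(5) = 9, p(q(6)) = p(2) = 5, p(q(7)) = p(6) = 10, p(q(8)) = p(10) = 3, p(q(9)) = p(4) = 7, p(q(10)) = p(1) = 1.
Hence p ∘ q = [6 4 2 8 9 5 10 3 7 1].

6 4 2 8 9 5 10 3 7 1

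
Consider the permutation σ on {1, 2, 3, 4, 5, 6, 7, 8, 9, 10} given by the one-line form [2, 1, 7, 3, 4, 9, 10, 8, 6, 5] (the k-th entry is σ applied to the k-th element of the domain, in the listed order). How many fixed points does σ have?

The fixed points (elements with σ(x) = x) are {8}, so there is 1.

1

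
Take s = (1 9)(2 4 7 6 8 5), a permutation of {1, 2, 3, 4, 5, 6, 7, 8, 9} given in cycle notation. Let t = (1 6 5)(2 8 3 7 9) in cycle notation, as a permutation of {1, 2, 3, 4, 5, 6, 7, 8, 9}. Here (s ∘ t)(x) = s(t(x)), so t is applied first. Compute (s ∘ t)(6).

2

First apply t: t(6) = 5, then s(5) = 2. Thus (s ∘ t)(6) = 2.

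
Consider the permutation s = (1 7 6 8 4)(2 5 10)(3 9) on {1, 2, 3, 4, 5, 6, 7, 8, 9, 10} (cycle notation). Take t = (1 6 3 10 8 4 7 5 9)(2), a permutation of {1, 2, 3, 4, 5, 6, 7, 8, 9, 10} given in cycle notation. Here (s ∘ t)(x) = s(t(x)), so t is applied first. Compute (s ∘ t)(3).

(s ∘ t)(3) = s(t(3)). t(3) = 10, then s(10) = 2. So (s ∘ t)(3) = 2.

2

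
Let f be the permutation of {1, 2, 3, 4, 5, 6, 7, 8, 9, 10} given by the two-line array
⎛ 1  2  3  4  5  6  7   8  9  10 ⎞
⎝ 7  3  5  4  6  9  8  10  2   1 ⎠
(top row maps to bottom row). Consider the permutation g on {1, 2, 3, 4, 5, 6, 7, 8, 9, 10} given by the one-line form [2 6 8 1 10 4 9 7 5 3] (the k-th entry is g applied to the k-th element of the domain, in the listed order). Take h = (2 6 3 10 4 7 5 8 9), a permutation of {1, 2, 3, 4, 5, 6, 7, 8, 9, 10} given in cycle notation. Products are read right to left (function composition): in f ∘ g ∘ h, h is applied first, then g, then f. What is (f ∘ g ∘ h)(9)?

9

(f ∘ g ∘ h)(9) = f(g(h(9))). h(9) = 2, then g(2) = 6, then f(6) = 9, so the result is 9.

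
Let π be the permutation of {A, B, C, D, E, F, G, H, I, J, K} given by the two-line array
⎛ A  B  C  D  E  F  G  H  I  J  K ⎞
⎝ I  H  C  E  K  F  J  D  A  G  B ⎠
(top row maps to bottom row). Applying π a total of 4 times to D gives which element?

H

Tracing D → E → … returns to D after 5 steps, so D lies in a 5-cycle (B H D E K).
Stepping 4 places around the cycle: D → E → K → B → H.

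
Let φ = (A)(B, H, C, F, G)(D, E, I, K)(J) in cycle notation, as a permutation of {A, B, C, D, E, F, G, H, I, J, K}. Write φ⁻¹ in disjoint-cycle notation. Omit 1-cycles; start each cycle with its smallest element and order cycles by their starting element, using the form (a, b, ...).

If φ sends a → b within a cycle, φ⁻¹ sends b → a; equivalently, reverse each cycle.
After reversing and putting each cycle's least element first, φ⁻¹ = (B, G, F, C, H)(D, K, I, E).

(B, G, F, C, H)(D, K, I, E)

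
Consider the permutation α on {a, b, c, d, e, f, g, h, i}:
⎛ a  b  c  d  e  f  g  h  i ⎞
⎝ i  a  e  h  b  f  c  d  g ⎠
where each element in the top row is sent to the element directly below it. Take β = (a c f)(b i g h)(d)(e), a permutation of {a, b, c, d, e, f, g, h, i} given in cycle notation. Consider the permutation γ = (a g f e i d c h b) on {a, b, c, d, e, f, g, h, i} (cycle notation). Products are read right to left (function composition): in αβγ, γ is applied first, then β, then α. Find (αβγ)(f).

Apply the permutations in order: γ(f) = e, then β(e) = e, then α(e) = b. So (αβγ)(f) = b.

b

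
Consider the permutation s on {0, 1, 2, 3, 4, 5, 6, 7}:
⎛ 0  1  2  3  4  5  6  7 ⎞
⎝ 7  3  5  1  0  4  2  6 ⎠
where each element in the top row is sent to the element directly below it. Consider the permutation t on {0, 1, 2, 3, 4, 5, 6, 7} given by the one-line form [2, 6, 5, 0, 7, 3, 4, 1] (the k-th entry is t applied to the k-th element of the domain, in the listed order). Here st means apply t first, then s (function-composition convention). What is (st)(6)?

(st)(6) = s(t(6)). t(6) = 4, then s(4) = 0. So (st)(6) = 0.

0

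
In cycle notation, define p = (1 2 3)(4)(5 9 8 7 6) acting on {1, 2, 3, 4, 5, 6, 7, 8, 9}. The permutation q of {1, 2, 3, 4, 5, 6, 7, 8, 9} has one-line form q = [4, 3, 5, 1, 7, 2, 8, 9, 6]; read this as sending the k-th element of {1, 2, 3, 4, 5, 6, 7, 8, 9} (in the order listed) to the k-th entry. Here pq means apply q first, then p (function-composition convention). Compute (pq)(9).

5

(pq)(9) = p(q(9)). q(9) = 6, then p(6) = 5. So (pq)(9) = 5.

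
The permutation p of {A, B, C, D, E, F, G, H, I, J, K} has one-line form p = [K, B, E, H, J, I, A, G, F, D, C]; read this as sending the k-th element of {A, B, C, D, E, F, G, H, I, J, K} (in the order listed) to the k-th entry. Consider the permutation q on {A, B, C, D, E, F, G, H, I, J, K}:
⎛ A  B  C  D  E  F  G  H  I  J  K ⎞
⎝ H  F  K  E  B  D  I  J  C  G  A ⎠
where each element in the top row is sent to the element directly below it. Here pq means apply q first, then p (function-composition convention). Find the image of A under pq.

G

First apply q: q(A) = H, then p(H) = G. Thus (pq)(A) = G.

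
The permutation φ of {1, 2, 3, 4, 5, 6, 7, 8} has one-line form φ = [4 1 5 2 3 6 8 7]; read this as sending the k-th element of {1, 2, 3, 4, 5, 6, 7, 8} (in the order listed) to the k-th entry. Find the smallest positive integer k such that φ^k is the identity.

6

Writing φ as disjoint cycles, the cycle lengths are 3, 2, 2, 1.
Since disjoint cycles commute, ord(φ) = lcm(3, 2, 2) = 6.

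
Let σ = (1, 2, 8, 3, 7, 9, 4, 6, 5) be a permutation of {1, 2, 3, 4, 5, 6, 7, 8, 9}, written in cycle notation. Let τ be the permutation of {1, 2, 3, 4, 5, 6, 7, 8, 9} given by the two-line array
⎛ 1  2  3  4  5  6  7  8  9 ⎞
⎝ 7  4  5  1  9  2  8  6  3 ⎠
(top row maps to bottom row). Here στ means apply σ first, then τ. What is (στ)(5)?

7

(στ)(5) = τ(σ(5)). σ(5) = 1, then τ(1) = 7. So (στ)(5) = 7.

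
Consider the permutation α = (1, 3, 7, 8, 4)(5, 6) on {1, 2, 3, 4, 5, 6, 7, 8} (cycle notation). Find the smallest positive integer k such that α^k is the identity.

The disjoint cycles have lengths 5, 2, 1.
The order of α is the least common multiple of its cycle lengths: lcm(5, 2) = 10.

10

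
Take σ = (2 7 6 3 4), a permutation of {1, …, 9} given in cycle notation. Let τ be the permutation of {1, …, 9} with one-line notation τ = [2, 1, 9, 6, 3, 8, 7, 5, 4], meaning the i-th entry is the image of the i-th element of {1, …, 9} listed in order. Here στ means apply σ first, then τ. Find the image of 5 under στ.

3

(στ)(5) = τ(σ(5)). σ(5) = 5, then τ(5) = 3. So (στ)(5) = 3.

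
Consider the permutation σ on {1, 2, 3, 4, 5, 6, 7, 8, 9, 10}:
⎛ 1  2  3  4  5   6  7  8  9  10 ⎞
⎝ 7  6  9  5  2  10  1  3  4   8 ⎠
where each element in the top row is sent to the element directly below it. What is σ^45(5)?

3

Tracing 5 → 2 → … returns to 5 after 8 steps, so 5 lies in an 8-cycle (2 6 10 8 3 9 4 5).
Powers repeat with period 8 on this cycle, and 45 mod 8 = 5, so σ^45(5) = σ^5(5).
Advancing 5 steps from 5: 5 → 2 → 6 → 10 → 8 → 3.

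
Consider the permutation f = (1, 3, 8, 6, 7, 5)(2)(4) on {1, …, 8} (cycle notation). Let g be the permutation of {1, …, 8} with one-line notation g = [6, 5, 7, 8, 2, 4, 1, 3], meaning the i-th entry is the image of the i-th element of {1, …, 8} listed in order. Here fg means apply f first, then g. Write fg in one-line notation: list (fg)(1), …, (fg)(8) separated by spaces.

(fg)(x) = g(f(x)). Computing each image: g(f(1)) = g(3) = 7, g(f(2)) = g(2) = 5, g(f(3)) = g(8) = 3, g(f(4)) = g(4) = 8, g(f(5)) = g(1) = 6, g(f(6)) = g(7) = 1, g(f(7)) = g(5) = 2, g(f(8)) = g(6) = 4.
Hence fg = [7 5 3 8 6 1 2 4].

7 5 3 8 6 1 2 4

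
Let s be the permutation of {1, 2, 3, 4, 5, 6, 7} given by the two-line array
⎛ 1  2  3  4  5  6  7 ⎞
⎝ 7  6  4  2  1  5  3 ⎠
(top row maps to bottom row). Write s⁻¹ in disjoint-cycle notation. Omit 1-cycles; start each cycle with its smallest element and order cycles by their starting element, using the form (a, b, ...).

The cycle decomposition of s is (1, 7, 3, 4, 2, 6, 5).
The inverse reverses every cycle; in canonical form, s⁻¹ = (1, 5, 6, 2, 4, 3, 7).

(1, 5, 6, 2, 4, 3, 7)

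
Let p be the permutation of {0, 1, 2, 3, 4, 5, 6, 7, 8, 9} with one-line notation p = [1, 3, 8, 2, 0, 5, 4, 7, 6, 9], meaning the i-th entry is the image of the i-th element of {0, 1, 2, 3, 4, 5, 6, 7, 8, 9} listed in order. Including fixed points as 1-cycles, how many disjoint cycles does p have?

4

The cycle decomposition is (0 1 3 2 8 6 4)(5)(7)(9), which has 4 cycles (counting 1-cycles).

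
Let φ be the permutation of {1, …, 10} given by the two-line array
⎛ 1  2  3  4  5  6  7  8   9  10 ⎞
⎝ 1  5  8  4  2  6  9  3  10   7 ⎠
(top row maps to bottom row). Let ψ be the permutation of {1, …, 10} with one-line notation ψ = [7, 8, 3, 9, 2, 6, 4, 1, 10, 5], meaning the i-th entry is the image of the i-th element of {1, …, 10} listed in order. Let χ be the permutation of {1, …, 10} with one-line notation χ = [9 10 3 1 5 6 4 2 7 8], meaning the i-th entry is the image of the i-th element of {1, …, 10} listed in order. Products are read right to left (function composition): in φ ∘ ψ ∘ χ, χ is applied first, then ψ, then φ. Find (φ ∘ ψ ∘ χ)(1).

Apply the permutations in order: χ(1) = 9, then ψ(9) = 10, then φ(10) = 7. So (φ ∘ ψ ∘ χ)(1) = 7.

7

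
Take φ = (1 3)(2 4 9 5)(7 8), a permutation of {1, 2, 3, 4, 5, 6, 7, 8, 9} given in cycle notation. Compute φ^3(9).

4

9 lies in the 4-cycle (2 4 9 5).
Advancing 3 steps from 9: 9 → 5 → 2 → 4.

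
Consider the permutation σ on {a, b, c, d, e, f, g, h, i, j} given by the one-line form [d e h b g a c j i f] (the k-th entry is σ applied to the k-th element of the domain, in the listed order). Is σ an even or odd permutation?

In disjoint-cycle form the cycle lengths are 9, 1.
A cycle of length ℓ contributes ℓ−1 transpositions, so σ is a product of 8 transpositions — even.

even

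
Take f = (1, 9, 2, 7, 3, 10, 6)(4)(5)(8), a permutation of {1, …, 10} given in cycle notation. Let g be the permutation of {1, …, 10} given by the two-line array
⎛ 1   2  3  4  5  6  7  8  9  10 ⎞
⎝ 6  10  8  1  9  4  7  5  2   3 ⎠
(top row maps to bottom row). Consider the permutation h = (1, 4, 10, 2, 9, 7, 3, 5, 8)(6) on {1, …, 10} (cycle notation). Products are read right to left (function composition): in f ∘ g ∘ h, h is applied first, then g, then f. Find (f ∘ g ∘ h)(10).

(f ∘ g ∘ h)(10) = f(g(h(10))). h(10) = 2, then g(2) = 10, then f(10) = 6, so the result is 6.

6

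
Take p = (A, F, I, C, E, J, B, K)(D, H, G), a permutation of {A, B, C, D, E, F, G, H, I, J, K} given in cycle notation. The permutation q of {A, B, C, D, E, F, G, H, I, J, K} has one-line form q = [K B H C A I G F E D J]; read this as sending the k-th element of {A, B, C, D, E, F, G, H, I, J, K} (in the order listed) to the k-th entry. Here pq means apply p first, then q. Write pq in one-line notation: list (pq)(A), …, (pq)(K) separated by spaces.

I J A F D E C G H B K

For each element, apply p then q: A → F → I; B → K → J; C → E → A; D → H → F; E → J → D; F → I → E; G → D → C; H → G → G; I → C → H; J → B → B; K → A → K.
So pq in one-line form is I J A F D E C G H B K.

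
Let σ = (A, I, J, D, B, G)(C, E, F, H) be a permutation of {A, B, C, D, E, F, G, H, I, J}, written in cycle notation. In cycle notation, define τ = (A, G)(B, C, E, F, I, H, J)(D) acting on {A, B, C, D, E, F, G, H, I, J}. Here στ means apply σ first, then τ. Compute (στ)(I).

B

(στ)(I) = τ(σ(I)). σ(I) = J, then τ(J) = B. So (στ)(I) = B.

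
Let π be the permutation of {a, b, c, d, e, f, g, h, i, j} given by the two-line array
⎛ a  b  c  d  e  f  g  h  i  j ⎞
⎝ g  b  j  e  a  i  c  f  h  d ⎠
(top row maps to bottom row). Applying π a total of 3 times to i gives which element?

Tracing i → h → … returns to i after 3 steps, so i lies in a 3-cycle (f, i, h).
Powers repeat with period 3 on this cycle, and 3 mod 3 = 0, so π^3(i) = π^0(i).
So π^3(i) = i.

i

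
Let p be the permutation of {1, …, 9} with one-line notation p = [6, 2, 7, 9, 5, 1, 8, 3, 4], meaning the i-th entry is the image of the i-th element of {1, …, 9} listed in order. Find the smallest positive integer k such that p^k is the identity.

6

The disjoint-cycle form of p has cycle lengths 3, 2, 2, 1, 1.
Since disjoint cycles commute, ord(p) = lcm(3, 2, 2) = 6.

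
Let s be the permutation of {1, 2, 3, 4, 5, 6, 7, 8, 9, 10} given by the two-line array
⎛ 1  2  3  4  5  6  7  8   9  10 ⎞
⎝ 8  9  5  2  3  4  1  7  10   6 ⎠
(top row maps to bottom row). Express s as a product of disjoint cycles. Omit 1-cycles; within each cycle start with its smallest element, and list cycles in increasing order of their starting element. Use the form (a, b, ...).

(1, 8, 7)(2, 9, 10, 6, 4)(3, 5)

Start at 1 and follow images: 1 → 8 → 7 → 1, giving the cycle (1, 8, 7).
Repeating from the next unused element and collecting all non-trivial cycles gives (1, 8, 7)(2, 9, 10, 6, 4)(3, 5).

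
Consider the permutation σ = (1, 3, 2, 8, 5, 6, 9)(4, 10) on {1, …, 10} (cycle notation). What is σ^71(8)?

5

8 lies in the 7-cycle (1, 3, 2, 8, 5, 6, 9).
Powers repeat with period 7 on this cycle, and 71 mod 7 = 1, so σ^71(8) = σ^1(8).
Stepping 1 place around the cycle: 8 → 5.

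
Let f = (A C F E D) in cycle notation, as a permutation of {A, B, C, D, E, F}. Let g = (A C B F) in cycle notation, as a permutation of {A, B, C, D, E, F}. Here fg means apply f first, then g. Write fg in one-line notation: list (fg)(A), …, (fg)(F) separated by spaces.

B F A C D E

(fg)(x) = g(f(x)). Computing each image: g(f(A)) = g(C) = B, g(f(B)) = g(B) = F, g(f(C)) = g(F) = A, g(f(D)) = g(A) = C, g(f(E)) = g(D) = D, g(f(F)) = g(E) = E.
Hence fg = [B F A C D E].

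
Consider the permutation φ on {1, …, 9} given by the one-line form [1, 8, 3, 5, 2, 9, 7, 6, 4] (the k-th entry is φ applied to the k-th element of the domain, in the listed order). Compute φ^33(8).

4

Tracing 8 → 6 → … returns to 8 after 6 steps, so 8 lies in a 6-cycle (2 8 6 9 4 5).
On a 6-cycle, φ^6 is the identity, so φ^33 = φ^3 there (33 ≡ 3 mod 6).
Advancing 3 steps from 8: 8 → 6 → 9 → 4.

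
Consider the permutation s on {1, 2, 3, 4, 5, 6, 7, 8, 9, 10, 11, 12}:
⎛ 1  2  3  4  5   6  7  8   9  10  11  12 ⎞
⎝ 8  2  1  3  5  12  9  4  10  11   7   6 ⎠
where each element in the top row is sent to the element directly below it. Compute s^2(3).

Tracing 3 → 1 → … returns to 3 after 4 steps, so 3 lies in a 4-cycle (1 8 4 3).
Stepping 2 places around the cycle: 3 → 1 → 8.

8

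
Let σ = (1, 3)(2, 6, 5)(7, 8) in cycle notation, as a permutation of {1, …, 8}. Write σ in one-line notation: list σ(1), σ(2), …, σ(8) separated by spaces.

Each element maps to the next entry in its cycle (wrapping to the front): 1↦3, 2↦6, 3↦1, 4↦4, 5↦2, 6↦5, 7↦8, 8↦7.
Listing these in domain order gives 3 6 1 4 2 5 8 7.

3 6 1 4 2 5 8 7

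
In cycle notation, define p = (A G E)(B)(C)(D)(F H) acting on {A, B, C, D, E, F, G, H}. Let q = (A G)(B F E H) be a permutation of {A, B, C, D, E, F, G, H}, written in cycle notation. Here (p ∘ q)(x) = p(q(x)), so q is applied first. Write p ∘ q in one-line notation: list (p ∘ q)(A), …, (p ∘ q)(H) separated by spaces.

E H C D F A G B

(p ∘ q)(x) = p(q(x)). Computing each image: p(q(A)) = p(G) = E, p(q(B)) = p(F) = H, p(q(C)) = p(C) = C, p(q(D)) = p(D) = D, p(q(E)) = p(H) = F, p(q(F)) = p(E) = A, p(q(G)) = p(A) = G, p(q(H)) = p(B) = B.
Hence p ∘ q = [E H C D F A G B].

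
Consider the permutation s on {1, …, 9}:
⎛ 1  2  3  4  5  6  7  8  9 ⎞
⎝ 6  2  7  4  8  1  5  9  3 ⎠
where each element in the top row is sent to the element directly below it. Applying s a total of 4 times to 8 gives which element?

5

Tracing 8 → 9 → … returns to 8 after 5 steps, so 8 lies in a 5-cycle (3, 7, 5, 8, 9).
Stepping 4 places around the cycle: 8 → 9 → 3 → 7 → 5.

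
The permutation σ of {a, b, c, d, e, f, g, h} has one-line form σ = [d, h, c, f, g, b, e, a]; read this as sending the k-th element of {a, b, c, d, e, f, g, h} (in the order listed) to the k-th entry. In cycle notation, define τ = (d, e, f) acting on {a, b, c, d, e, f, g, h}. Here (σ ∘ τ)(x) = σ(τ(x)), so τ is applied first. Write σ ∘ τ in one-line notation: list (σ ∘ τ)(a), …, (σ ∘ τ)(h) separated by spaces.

Chase each element through τ then σ: a → a → d; b → b → h; c → c → c; d → e → g; e → f → b; f → d → f; g → g → e; h → h → a.
So σ ∘ τ in one-line form is d h c g b f e a.

d h c g b f e a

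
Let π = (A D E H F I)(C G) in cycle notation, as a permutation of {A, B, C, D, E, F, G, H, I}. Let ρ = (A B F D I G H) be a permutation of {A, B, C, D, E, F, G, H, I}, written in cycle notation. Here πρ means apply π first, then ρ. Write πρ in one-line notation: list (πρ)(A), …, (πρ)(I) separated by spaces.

Chase each element through π then ρ: A → D → I; B → B → F; C → G → H; D → E → E; E → H → A; F → I → G; G → C → C; H → F → D; I → A → B.
Collecting the images, πρ = [I F H E A G C D B].

I F H E A G C D B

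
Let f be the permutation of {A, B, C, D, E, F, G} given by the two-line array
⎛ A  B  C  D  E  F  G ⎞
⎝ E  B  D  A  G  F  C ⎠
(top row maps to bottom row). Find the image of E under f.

G

The entry below E in the array is G, so f(E) = G.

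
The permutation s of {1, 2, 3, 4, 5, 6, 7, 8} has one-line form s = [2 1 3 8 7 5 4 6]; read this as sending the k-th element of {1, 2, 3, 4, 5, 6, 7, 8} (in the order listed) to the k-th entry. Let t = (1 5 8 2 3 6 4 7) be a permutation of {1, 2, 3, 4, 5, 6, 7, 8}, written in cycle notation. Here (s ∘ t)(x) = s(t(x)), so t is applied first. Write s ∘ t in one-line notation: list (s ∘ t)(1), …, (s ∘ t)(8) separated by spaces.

7 3 5 4 6 8 2 1

(s ∘ t)(x) = s(t(x)). Computing each image: s(t(1)) = s(5) = 7, s(t(2)) = s(3) = 3, s(t(3)) = s(6) = 5, s(t(4)) = s(7) = 4, s(t(5)) = s(8) = 6, s(t(6)) = s(4) = 8, s(t(7)) = s(1) = 2, s(t(8)) = s(2) = 1.
Hence s ∘ t = [7 3 5 4 6 8 2 1].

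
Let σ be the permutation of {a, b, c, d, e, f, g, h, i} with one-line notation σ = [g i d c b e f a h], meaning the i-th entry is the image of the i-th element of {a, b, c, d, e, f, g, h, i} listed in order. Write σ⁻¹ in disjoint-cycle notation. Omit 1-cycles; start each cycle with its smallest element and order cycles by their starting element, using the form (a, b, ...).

(a, h, i, b, e, f, g)(c, d)

The cycle decomposition of σ is (a, g, f, e, b, i, h)(c, d).
Reversing each cycle (and rotating so the smallest element leads) gives σ⁻¹ = (a, h, i, b, e, f, g)(c, d).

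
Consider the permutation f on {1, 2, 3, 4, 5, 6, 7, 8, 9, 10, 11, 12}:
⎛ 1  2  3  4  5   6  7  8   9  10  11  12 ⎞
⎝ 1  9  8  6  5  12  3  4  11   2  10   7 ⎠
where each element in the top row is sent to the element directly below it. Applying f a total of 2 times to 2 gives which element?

Tracing 2 → 9 → … returns to 2 after 4 steps, so 2 lies in a 4-cycle (2, 9, 11, 10).
Stepping 2 places around the cycle: 2 → 9 → 11.

11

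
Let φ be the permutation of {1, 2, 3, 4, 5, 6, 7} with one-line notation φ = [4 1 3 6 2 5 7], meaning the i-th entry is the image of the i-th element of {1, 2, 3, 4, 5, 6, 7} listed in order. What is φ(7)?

7 is element number 7 of the domain, and entry number 7 of the one-line form is 7, so φ(7) = 7.

7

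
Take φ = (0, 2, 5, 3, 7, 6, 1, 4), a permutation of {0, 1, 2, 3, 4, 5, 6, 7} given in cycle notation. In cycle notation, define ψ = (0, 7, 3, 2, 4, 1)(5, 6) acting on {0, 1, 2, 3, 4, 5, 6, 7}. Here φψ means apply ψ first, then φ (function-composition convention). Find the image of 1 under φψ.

2

ψ(1) = 0, then φ(0) = 2; composing gives (φψ)(1) = 2.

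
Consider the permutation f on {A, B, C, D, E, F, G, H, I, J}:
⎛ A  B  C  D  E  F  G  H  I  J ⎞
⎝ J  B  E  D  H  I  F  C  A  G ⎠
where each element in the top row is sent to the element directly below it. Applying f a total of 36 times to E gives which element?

E

Tracing E → H → … returns to E after 3 steps, so E lies in a 3-cycle (C E H).
On a 3-cycle, f^3 is the identity, so f^36 = f^0 there (36 ≡ 0 mod 3).
So f^36(E) = E.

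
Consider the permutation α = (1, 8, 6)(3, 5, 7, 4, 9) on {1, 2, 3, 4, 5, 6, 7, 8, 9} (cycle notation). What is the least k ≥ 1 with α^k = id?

The disjoint cycles have lengths 5, 3, 1.
The order of α is the least common multiple of its cycle lengths: lcm(5, 3) = 15.

15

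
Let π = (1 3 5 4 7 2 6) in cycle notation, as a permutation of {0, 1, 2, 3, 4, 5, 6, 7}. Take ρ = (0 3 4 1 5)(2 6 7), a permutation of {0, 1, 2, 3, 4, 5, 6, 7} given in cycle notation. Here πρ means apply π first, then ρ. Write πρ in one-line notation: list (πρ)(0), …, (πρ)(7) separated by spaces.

3 4 7 0 2 1 5 6

(πρ)(x) = ρ(π(x)). Computing each image: ρ(π(0)) = ρ(0) = 3, ρ(π(1)) = ρ(3) = 4, ρ(π(2)) = ρ(6) = 7, ρ(π(3)) = ρ(5) = 0, ρ(π(4)) = ρ(7) = 2, ρ(π(5)) = ρ(4) = 1, ρ(π(6)) = ρ(1) = 5, ρ(π(7)) = ρ(2) = 6.
Hence πρ = [3 4 7 0 2 1 5 6].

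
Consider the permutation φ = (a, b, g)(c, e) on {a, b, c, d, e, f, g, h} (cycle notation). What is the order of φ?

6

The disjoint cycles have lengths 3, 2, 1, 1, 1.
The order of φ is the least common multiple of its cycle lengths: lcm(3, 2) = 6.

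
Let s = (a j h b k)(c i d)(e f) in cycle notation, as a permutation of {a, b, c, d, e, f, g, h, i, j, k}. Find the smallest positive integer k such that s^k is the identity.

The cycle type of s is (5, 3, 2, 1).
The order of s is the least common multiple of its cycle lengths: lcm(5, 3, 2) = 30.

30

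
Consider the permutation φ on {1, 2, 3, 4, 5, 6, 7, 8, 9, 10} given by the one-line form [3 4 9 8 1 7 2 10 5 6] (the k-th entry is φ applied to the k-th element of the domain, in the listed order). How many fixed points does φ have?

0

No element satisfies φ(x) = x, so there are 0 fixed points.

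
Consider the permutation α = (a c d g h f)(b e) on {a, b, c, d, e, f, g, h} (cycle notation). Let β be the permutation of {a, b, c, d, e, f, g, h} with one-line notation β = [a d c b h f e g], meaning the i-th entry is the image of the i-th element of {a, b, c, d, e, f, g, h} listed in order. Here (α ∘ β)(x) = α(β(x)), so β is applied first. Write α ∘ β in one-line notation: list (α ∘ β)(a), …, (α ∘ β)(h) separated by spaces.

(α ∘ β)(x) = α(β(x)). Computing each image: α(β(a)) = α(a) = c, α(β(b)) = α(d) = g, α(β(c)) = α(c) = d, α(β(d)) = α(b) = e, α(β(e)) = α(h) = f, α(β(f)) = α(f) = a, α(β(g)) = α(e) = b, α(β(h)) = α(g) = h.
Hence α ∘ β = [c g d e f a b h].

c g d e f a b h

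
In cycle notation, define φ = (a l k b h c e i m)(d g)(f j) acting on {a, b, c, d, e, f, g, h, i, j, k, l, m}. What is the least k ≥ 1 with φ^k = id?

18

The cycle type of φ is (9, 2, 2).
The order is lcm(9, 2, 2) = 18.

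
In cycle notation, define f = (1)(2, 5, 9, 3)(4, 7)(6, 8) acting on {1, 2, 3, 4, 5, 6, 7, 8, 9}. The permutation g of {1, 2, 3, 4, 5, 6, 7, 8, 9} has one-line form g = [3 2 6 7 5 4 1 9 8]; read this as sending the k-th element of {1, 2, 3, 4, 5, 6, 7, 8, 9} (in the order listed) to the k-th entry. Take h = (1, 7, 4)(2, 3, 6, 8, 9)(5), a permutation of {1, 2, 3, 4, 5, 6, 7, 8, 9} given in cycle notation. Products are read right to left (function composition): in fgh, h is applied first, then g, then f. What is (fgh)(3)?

(fgh)(3) = f(g(h(3))). h(3) = 6, then g(6) = 4, then f(4) = 7, so the result is 7.

7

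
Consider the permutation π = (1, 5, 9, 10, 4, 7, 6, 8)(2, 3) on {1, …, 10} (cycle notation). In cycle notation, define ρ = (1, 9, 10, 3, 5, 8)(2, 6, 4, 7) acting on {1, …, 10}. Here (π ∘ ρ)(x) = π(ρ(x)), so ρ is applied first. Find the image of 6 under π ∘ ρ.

7

First apply ρ: ρ(6) = 4, then π(4) = 7. Thus (π ∘ ρ)(6) = 7.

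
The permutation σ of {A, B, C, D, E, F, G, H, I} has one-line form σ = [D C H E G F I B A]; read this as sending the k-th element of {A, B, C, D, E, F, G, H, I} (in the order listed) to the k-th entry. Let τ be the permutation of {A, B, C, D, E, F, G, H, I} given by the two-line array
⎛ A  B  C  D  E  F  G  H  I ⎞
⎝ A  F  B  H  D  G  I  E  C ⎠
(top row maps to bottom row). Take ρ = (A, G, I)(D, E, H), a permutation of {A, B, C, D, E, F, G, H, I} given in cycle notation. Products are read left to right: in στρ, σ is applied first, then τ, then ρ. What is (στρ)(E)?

A

(στρ)(E) = ρ(τ(σ(E))). σ(E) = G, then τ(G) = I, then ρ(I) = A, so the result is A.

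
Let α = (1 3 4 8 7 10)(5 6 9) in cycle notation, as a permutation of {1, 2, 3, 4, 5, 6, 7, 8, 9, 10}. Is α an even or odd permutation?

odd

The cycle lengths are 6, 3, 1.
A cycle of length ℓ contributes ℓ−1 transpositions, so α is a product of 5 + 2 = 7 transpositions — odd.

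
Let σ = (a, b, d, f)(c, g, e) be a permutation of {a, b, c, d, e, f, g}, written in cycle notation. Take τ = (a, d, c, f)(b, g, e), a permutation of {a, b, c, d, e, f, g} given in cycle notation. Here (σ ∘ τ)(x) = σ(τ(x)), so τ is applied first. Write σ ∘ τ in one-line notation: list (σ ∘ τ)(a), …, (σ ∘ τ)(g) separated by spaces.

f e a g d b c

(σ ∘ τ)(x) = σ(τ(x)). Computing each image: σ(τ(a)) = σ(d) = f, σ(τ(b)) = σ(g) = e, σ(τ(c)) = σ(f) = a, σ(τ(d)) = σ(c) = g, σ(τ(e)) = σ(b) = d, σ(τ(f)) = σ(a) = b, σ(τ(g)) = σ(e) = c.
Hence σ ∘ τ = [f e a g d b c].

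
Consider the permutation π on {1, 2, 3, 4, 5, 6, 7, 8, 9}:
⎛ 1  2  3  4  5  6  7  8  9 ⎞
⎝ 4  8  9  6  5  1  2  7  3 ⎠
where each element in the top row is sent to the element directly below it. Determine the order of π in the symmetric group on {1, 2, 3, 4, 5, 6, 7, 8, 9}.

6

The disjoint-cycle form of π has cycle lengths 3, 3, 2, 1.
The order is lcm(3, 3, 2) = 6.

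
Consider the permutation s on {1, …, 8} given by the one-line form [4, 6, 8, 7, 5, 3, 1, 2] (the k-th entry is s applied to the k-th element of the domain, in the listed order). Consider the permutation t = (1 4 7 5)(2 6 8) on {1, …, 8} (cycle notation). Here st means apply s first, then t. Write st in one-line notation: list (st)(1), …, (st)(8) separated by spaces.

For each element, apply s then t: 1 → 4 → 7; 2 → 6 → 8; 3 → 8 → 2; 4 → 7 → 5; 5 → 5 → 1; 6 → 3 → 3; 7 → 1 → 4; 8 → 2 → 6.
Collecting the images, st = [7 8 2 5 1 3 4 6].

7 8 2 5 1 3 4 6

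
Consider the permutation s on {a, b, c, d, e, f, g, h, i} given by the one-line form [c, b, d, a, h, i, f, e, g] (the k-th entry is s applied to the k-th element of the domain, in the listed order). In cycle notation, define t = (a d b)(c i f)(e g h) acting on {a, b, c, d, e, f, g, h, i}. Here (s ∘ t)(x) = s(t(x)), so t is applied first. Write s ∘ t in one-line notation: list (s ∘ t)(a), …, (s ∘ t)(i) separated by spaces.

(s ∘ t)(x) = s(t(x)). Computing each image: s(t(a)) = s(d) = a, s(t(b)) = s(a) = c, s(t(c)) = s(i) = g, s(t(d)) = s(b) = b, s(t(e)) = s(g) = f, s(t(f)) = s(c) = d, s(t(g)) = s(h) = e, s(t(h)) = s(e) = h, s(t(i)) = s(f) = i.
Hence s ∘ t = [a c g b f d e h i].

a c g b f d e h i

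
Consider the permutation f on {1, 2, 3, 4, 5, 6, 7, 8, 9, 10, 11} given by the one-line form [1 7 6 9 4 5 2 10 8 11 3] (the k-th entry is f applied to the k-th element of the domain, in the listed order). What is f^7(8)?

9

Tracing 8 → 10 → … returns to 8 after 8 steps, so 8 lies in an 8-cycle (3, 6, 5, 4, 9, 8, 10, 11).
Advancing 7 steps from 8: 8 → 10 → 11 → 3 → 6 → 5 → 4 → 9.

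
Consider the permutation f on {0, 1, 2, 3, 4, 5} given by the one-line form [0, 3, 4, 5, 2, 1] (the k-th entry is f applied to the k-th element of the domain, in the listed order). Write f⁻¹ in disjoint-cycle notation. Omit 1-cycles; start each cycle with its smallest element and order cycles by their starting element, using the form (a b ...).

(1 5 3)(2 4)

First write f in disjoint cycles: (1 3 5)(2 4).
Reversing each cycle (and rotating so the smallest element leads) gives f⁻¹ = (1 5 3)(2 4).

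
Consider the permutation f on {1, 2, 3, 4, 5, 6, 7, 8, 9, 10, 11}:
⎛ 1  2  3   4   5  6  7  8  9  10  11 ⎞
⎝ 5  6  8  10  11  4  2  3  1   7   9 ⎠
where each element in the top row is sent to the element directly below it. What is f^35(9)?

Tracing 9 → 1 → … returns to 9 after 4 steps, so 9 lies in a 4-cycle (1 5 11 9).
On a 4-cycle, f^4 is the identity, so f^35 = f^3 there (35 ≡ 3 mod 4).
Stepping 3 places around the cycle: 9 → 1 → 5 → 11.

11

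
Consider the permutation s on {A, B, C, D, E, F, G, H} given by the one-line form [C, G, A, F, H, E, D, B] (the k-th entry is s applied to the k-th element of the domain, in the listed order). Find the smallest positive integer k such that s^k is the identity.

6

The disjoint-cycle form of s has cycle lengths 6, 2.
The order of s is the least common multiple of its cycle lengths: lcm(6, 2) = 6.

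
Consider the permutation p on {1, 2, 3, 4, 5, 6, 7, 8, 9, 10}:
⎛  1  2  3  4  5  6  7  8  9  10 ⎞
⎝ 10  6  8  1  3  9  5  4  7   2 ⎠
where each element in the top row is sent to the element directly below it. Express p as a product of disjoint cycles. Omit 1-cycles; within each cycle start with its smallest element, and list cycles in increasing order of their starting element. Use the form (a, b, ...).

(1, 10, 2, 6, 9, 7, 5, 3, 8, 4)

From 1: 1 → 10 → 2 → 6 → 9 → 7 → 5 → 3 → 8 → 4 → 1, closing the cycle (1, 10, 2, 6, 9, 7, 5, 3, 8, 4).
Repeating from the next unused element and collecting all non-trivial cycles gives (1, 10, 2, 6, 9, 7, 5, 3, 8, 4).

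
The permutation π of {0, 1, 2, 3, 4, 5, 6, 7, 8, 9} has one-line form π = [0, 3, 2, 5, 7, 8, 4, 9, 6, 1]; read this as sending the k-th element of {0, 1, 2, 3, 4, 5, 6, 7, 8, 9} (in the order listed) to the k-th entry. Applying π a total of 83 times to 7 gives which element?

3

Tracing 7 → 9 → … returns to 7 after 8 steps, so 7 lies in an 8-cycle (1 3 5 8 6 4 7 9).
On an 8-cycle, π^8 is the identity, so π^83 = π^3 there (83 ≡ 3 mod 8).
Advancing 3 steps from 7: 7 → 9 → 1 → 3.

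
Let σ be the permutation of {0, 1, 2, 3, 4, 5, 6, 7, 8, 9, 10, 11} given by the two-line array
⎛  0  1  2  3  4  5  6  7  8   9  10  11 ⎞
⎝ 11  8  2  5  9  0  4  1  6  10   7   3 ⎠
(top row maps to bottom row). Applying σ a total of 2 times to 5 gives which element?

Tracing 5 → 0 → … returns to 5 after 4 steps, so 5 lies in a 4-cycle (0, 11, 3, 5).
Stepping 2 places around the cycle: 5 → 0 → 11.

11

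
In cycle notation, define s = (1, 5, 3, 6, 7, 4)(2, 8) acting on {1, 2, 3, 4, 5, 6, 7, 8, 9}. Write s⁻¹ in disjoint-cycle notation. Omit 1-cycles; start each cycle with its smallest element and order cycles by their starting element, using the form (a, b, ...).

(1, 4, 7, 6, 3, 5)(2, 8)

Inverting a permutation written in cycle notation just reverses the order within every cycle.
After reversing and putting each cycle's least element first, s⁻¹ = (1, 4, 7, 6, 3, 5)(2, 8).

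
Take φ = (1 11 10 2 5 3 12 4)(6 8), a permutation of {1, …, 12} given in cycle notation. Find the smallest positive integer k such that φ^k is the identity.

8

The cycle type of φ is (8, 2, 1, 1).
The order of φ is the least common multiple of its cycle lengths: lcm(8, 2) = 8.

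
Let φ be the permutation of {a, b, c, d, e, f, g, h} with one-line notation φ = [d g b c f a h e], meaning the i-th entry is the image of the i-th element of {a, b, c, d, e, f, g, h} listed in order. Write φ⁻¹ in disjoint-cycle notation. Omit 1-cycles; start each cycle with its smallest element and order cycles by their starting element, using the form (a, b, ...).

(a, f, e, h, g, b, c, d)

First write φ in disjoint cycles: (a, d, c, b, g, h, e, f).
Reversing each cycle (and rotating so the smallest element leads) gives φ⁻¹ = (a, f, e, h, g, b, c, d).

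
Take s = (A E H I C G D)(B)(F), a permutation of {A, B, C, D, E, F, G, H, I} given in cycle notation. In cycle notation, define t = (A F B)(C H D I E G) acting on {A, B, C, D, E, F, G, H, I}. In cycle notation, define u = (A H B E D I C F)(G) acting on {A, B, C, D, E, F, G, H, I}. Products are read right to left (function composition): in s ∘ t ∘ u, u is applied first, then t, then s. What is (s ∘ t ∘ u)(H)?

E

(s ∘ t ∘ u)(H) = s(t(u(H))). u(H) = B, then t(B) = A, then s(A) = E, so the result is E.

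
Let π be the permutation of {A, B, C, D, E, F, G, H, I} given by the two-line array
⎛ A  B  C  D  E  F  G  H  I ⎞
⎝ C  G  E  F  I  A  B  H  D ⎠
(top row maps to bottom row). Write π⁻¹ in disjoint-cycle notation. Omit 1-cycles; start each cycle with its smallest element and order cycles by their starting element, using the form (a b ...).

(A F D I E C)(B G)

The cycle decomposition of π is (A C E I D F)(B G).
Reversing each cycle (and rotating so the smallest element leads) gives π⁻¹ = (A F D I E C)(B G).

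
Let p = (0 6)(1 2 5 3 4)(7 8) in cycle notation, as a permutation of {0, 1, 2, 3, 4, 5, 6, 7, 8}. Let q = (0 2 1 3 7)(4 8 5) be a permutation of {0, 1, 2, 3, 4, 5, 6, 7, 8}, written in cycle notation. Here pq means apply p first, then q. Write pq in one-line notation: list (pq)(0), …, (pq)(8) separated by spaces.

Chase each element through p then q: 0 → 6 → 6; 1 → 2 → 1; 2 → 5 → 4; 3 → 4 → 8; 4 → 1 → 3; 5 → 3 → 7; 6 → 0 → 2; 7 → 8 → 5; 8 → 7 → 0.
Collecting the images, pq = [6 1 4 8 3 7 2 5 0].

6 1 4 8 3 7 2 5 0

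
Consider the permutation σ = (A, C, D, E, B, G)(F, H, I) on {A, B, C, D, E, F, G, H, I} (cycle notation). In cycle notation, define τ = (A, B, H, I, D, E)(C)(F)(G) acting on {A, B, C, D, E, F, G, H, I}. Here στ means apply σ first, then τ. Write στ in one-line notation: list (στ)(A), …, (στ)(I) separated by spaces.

(στ)(x) = τ(σ(x)). Computing each image: τ(σ(A)) = τ(C) = C, τ(σ(B)) = τ(G) = G, τ(σ(C)) = τ(D) = E, τ(σ(D)) = τ(E) = A, τ(σ(E)) = τ(B) = H, τ(σ(F)) = τ(H) = I, τ(σ(G)) = τ(A) = B, τ(σ(H)) = τ(I) = D, τ(σ(I)) = τ(F) = F.
Hence στ = [C G E A H I B D F].

C G E A H I B D F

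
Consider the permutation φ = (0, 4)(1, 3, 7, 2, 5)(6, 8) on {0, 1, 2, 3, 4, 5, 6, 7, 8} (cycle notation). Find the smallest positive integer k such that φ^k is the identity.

10

The cycle type of φ is (5, 2, 2).
The order is lcm(5, 2, 2) = 10.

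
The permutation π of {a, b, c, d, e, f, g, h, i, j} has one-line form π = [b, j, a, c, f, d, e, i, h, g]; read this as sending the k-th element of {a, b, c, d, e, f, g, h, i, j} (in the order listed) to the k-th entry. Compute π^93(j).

Tracing j → g → … returns to j after 8 steps, so j lies in an 8-cycle (a b j g e f d c).
Since the cycle has length 8, π^93 acts on it the same as π^5 (93 mod 8 = 5).
Advancing 5 steps from j: j → g → e → f → d → c.

c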